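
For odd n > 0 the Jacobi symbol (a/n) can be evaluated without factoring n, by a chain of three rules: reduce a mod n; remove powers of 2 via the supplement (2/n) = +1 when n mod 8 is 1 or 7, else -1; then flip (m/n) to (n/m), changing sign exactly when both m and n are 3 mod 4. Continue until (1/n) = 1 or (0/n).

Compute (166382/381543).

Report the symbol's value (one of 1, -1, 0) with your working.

1

166382 = 2^1·83191; (2/381543) = +1 since 381543 mod 8 = 7, so (166382/381543) = (+1)^1·(83191/381543); sign now +1
reciprocity: (83191/381543) = -1·(381543/83191) since 83191 mod 4 = 3, 381543 mod 4 = 3; sign now -1
(381543/83191) = (48779/83191)   [reduce mod 83191]
reciprocity: (48779/83191) = -1·(83191/48779) since 48779 mod 4 = 3, 83191 mod 4 = 3; sign now +1
(83191/48779) = (34412/48779)   [reduce mod 48779]
34412 = 2^2·8603; (2/48779) = -1 since 48779 mod 8 = 3, so (34412/48779) = (-1)^2·(8603/48779); sign now +1
reciprocity: (8603/48779) = -1·(48779/8603) since 8603 mod 4 = 3, 48779 mod 4 = 3; sign now -1
(48779/8603) = (5764/8603)   [reduce mod 8603]
5764 = 2^2·1441; (2/8603) = -1 since 8603 mod 8 = 3, so (5764/8603) = (-1)^2·(1441/8603); sign now -1
reciprocity: (1441/8603) = +1·(8603/1441) since 1441 mod 4 = 1, 8603 mod 4 = 3; sign now -1
(8603/1441) = (1398/1441)   [reduce mod 1441]
1398 = 2^1·699; (2/1441) = +1 since 1441 mod 8 = 1, so (1398/1441) = (+1)^1·(699/1441); sign now -1
reciprocity: (699/1441) = +1·(1441/699) since 699 mod 4 = 3, 1441 mod 4 = 1; sign now -1
(1441/699) = (43/699)   [reduce mod 699]
reciprocity: (43/699) = -1·(699/43) since 43 mod 4 = 3, 699 mod 4 = 3; sign now +1
(699/43) = (11/43)   [reduce mod 43]
reciprocity: (11/43) = -1·(43/11) since 11 mod 4 = 3, 43 mod 4 = 3; sign now -1
(43/11) = (10/11)   [reduce mod 11]
10 = 2^1·5; (2/11) = -1 since 11 mod 8 = 3, so (10/11) = (-1)^1·(5/11); sign now +1
reciprocity: (5/11) = +1·(11/5) since 5 mod 4 = 1, 11 mod 4 = 3; sign now +1
(11/5) = (1/5)   [reduce mod 5]
(1/5) = 1; final value = sign = +1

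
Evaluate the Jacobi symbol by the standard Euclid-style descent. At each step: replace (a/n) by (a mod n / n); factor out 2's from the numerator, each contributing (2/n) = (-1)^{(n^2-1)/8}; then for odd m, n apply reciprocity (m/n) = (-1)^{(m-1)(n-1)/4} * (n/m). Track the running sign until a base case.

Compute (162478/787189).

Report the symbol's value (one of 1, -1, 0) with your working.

1

162478 = 2^1·81239; (2/787189) = -1 since 787189 mod 8 = 5, so (162478/787189) = (-1)^1·(81239/787189); sign now -1
reciprocity: (81239/787189) = +1·(787189/81239) since 81239 mod 4 = 3, 787189 mod 4 = 1; sign now -1
(787189/81239) = (56038/81239)   [reduce mod 81239]
56038 = 2^1·28019; (2/81239) = +1 since 81239 mod 8 = 7, so (56038/81239) = (+1)^1·(28019/81239); sign now -1
reciprocity: (28019/81239) = -1·(81239/28019) since 28019 mod 4 = 3, 81239 mod 4 = 3; sign now +1
(81239/28019) = (25201/28019)   [reduce mod 28019]
reciprocity: (25201/28019) = +1·(28019/25201) since 25201 mod 4 = 1, 28019 mod 4 = 3; sign now +1
(28019/25201) = (2818/25201)   [reduce mod 25201]
2818 = 2^1·1409; (2/25201) = +1 since 25201 mod 8 = 1, so (2818/25201) = (+1)^1·(1409/25201); sign now +1
reciprocity: (1409/25201) = +1·(25201/1409) since 1409 mod 4 = 1, 25201 mod 4 = 1; sign now +1
(25201/1409) = (1248/1409)   [reduce mod 1409]
1248 = 2^5·39; (2/1409) = +1 since 1409 mod 8 = 1, so (1248/1409) = (+1)^5·(39/1409); sign now +1
reciprocity: (39/1409) = +1·(1409/39) since 39 mod 4 = 3, 1409 mod 4 = 1; sign now +1
(1409/39) = (5/39)   [reduce mod 39]
reciprocity: (5/39) = +1·(39/5) since 5 mod 4 = 1, 39 mod 4 = 3; sign now +1
(39/5) = (4/5)   [reduce mod 5]
4 = 2^2·1; (2/5) = -1 since 5 mod 8 = 5, so (4/5) = (-1)^2·(1/5); sign now +1
(1/5) = 1; final value = sign = +1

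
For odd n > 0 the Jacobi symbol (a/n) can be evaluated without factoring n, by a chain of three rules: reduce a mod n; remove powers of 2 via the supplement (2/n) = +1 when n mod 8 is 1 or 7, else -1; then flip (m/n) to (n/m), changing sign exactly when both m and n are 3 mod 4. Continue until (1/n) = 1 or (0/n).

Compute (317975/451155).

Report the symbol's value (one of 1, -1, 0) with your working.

0

flip (317975/451155) -> (451155/317975): both odd, 317975 mod 4 = 3, 451155 mod 4 = 3, so the flip contributes -1; sign now -1
(451155/317975): 451155 mod 317975 = 133180, so (451155/317975) = (133180/317975)
factor out 2^2: 133180 = 2^2·33295; with 317975 mod 8 = 7, (2/317975) = +1; sign now -1; continue with (33295/317975)
flip (33295/317975) -> (317975/33295): both odd, 33295 mod 4 = 3, 317975 mod 4 = 3, so the flip contributes -1; sign now +1
(317975/33295): 317975 mod 33295 = 18320, so (317975/33295) = (18320/33295)
factor out 2^4: 18320 = 2^4·1145; with 33295 mod 8 = 7, (2/33295) = +1; sign now +1; continue with (1145/33295)
flip (1145/33295) -> (33295/1145): both odd, 1145 mod 4 = 1, 33295 mod 4 = 3, so the flip contributes +1; sign now +1
(33295/1145): 33295 mod 1145 = 90, so (33295/1145) = (90/1145)
factor out 2^1: 90 = 2^1·45; with 1145 mod 8 = 1, (2/1145) = +1; sign now +1; continue with (45/1145)
flip (45/1145) -> (1145/45): both odd, 45 mod 4 = 1, 1145 mod 4 = 1, so the flip contributes +1; sign now +1
(1145/45): 1145 mod 45 = 20, so (1145/45) = (20/45)
factor out 2^2: 20 = 2^2·5; with 45 mod 8 = 5, (2/45) = -1; sign now +1; continue with (5/45)
flip (5/45) -> (45/5): both odd, 5 mod 4 = 1, 45 mod 4 = 1, so the flip contributes +1; sign now +1
(45/5): 45 mod 5 = 0, so (45/5) = (0/5)
reached (0/5); gcd(a, n) > 1, so (0/5) = 0 and the symbol is 0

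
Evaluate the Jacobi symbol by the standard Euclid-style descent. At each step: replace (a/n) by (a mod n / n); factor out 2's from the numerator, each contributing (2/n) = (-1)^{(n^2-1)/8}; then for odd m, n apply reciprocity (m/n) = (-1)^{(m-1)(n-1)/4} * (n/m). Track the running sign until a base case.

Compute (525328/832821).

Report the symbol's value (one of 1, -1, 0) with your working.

525328 = 2^4·32833; (2/832821) = -1 since 832821 mod 8 = 5, so (525328/832821) = (-1)^4·(32833/832821); sign now +1
reciprocity: (32833/832821) = +1·(832821/32833) since 32833 mod 4 = 1, 832821 mod 4 = 1; sign now +1
(832821/32833) = (11996/32833)   [reduce mod 32833]
11996 = 2^2·2999; (2/32833) = +1 since 32833 mod 8 = 1, so (11996/32833) = (+1)^2·(2999/32833); sign now +1
reciprocity: (2999/32833) = +1·(32833/2999) since 2999 mod 4 = 3, 32833 mod 4 = 1; sign now +1
(32833/2999) = (2843/2999)   [reduce mod 2999]
reciprocity: (2843/2999) = -1·(2999/2843) since 2843 mod 4 = 3, 2999 mod 4 = 3; sign now -1
(2999/2843) = (156/2843)   [reduce mod 2843]
156 = 2^2·39; (2/2843) = -1 since 2843 mod 8 = 3, so (156/2843) = (-1)^2·(39/2843); sign now -1
reciprocity: (39/2843) = -1·(2843/39) since 39 mod 4 = 3, 2843 mod 4 = 3; sign now +1
(2843/39) = (35/39)   [reduce mod 39]
reciprocity: (35/39) = -1·(39/35) since 35 mod 4 = 3, 39 mod 4 = 3; sign now -1
(39/35) = (4/35)   [reduce mod 35]
4 = 2^2·1; (2/35) = -1 since 35 mod 8 = 3, so (4/35) = (-1)^2·(1/35); sign now -1
(1/35) = 1; final value = sign = -1

-1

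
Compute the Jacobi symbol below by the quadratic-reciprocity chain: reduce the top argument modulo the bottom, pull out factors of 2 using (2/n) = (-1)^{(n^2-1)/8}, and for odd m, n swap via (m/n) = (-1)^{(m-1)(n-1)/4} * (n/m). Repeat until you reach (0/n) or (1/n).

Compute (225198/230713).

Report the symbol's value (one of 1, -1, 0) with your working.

225198 = 2^1·112599; (2/230713) = +1 since 230713 mod 8 = 1, so (225198/230713) = (+1)^1·(112599/230713); sign now +1
reciprocity: (112599/230713) = +1·(230713/112599) since 112599 mod 4 = 3, 230713 mod 4 = 1; sign now +1
(230713/112599) = (5515/112599)   [reduce mod 112599]
reciprocity: (5515/112599) = -1·(112599/5515) since 5515 mod 4 = 3, 112599 mod 4 = 3; sign now -1
(112599/5515) = (2299/5515)   [reduce mod 5515]
reciprocity: (2299/5515) = -1·(5515/2299) since 2299 mod 4 = 3, 5515 mod 4 = 3; sign now +1
(5515/2299) = (917/2299)   [reduce mod 2299]
reciprocity: (917/2299) = +1·(2299/917) since 917 mod 4 = 1, 2299 mod 4 = 3; sign now +1
(2299/917) = (465/917)   [reduce mod 917]
reciprocity: (465/917) = +1·(917/465) since 465 mod 4 = 1, 917 mod 4 = 1; sign now +1
(917/465) = (452/465)   [reduce mod 465]
452 = 2^2·113; (2/465) = +1 since 465 mod 8 = 1, so (452/465) = (+1)^2·(113/465); sign now +1
reciprocity: (113/465) = +1·(465/113) since 113 mod 4 = 1, 465 mod 4 = 1; sign now +1
(465/113) = (13/113)   [reduce mod 113]
reciprocity: (13/113) = +1·(113/13) since 13 mod 4 = 1, 113 mod 4 = 1; sign now +1
(113/13) = (9/13)   [reduce mod 13]
reciprocity: (9/13) = +1·(13/9) since 9 mod 4 = 1, 13 mod 4 = 1; sign now +1
(13/9) = (4/9)   [reduce mod 9]
4 = 2^2·1; (2/9) = +1 since 9 mod 8 = 1, so (4/9) = (+1)^2·(1/9); sign now +1
(1/9) = 1; final value = sign = +1

1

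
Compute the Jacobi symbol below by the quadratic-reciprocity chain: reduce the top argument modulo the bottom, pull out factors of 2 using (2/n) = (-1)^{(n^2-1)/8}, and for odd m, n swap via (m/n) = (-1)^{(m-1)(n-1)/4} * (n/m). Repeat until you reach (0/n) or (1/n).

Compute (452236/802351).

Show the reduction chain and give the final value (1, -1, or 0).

1

452236 = 2^2·113059; (2/802351) = +1 since 802351 mod 8 = 7, so (452236/802351) = (+1)^2·(113059/802351); sign now +1
reciprocity: (113059/802351) = -1·(802351/113059) since 113059 mod 4 = 3, 802351 mod 4 = 3; sign now -1
(802351/113059) = (10938/113059)   [reduce mod 113059]
10938 = 2^1·5469; (2/113059) = -1 since 113059 mod 8 = 3, so (10938/113059) = (-1)^1·(5469/113059); sign now +1
reciprocity: (5469/113059) = +1·(113059/5469) since 5469 mod 4 = 1, 113059 mod 4 = 3; sign now +1
(113059/5469) = (3679/5469)   [reduce mod 5469]
reciprocity: (3679/5469) = +1·(5469/3679) since 3679 mod 4 = 3, 5469 mod 4 = 1; sign now +1
(5469/3679) = (1790/3679)   [reduce mod 3679]
1790 = 2^1·895; (2/3679) = +1 since 3679 mod 8 = 7, so (1790/3679) = (+1)^1·(895/3679); sign now +1
reciprocity: (895/3679) = -1·(3679/895) since 895 mod 4 = 3, 3679 mod 4 = 3; sign now -1
(3679/895) = (99/895)   [reduce mod 895]
reciprocity: (99/895) = -1·(895/99) since 99 mod 4 = 3, 895 mod 4 = 3; sign now +1
(895/99) = (4/99)   [reduce mod 99]
4 = 2^2·1; (2/99) = -1 since 99 mod 8 = 3, so (4/99) = (-1)^2·(1/99); sign now +1
(1/99) = 1; final value = sign = +1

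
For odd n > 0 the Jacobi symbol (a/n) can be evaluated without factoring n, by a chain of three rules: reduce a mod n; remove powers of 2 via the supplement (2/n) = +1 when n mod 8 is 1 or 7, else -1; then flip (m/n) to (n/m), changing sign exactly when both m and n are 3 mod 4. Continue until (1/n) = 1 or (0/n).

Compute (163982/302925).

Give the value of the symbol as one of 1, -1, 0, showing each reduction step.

factor out 2^1: 163982 = 2^1·81991; with 302925 mod 8 = 5, (2/302925) = -1; sign now -1; continue with (81991/302925)
flip (81991/302925) -> (302925/81991): both odd, 81991 mod 4 = 3, 302925 mod 4 = 1, so the flip contributes +1; sign now -1
(302925/81991): 302925 mod 81991 = 56952, so (302925/81991) = (56952/81991)
factor out 2^3: 56952 = 2^3·7119; with 81991 mod 8 = 7, (2/81991) = +1; sign now -1; continue with (7119/81991)
flip (7119/81991) -> (81991/7119): both odd, 7119 mod 4 = 3, 81991 mod 4 = 3, so the flip contributes -1; sign now +1
(81991/7119): 81991 mod 7119 = 3682, so (81991/7119) = (3682/7119)
factor out 2^1: 3682 = 2^1·1841; with 7119 mod 8 = 7, (2/7119) = +1; sign now +1; continue with (1841/7119)
flip (1841/7119) -> (7119/1841): both odd, 1841 mod 4 = 1, 7119 mod 4 = 3, so the flip contributes +1; sign now +1
(7119/1841): 7119 mod 1841 = 1596, so (7119/1841) = (1596/1841)
factor out 2^2: 1596 = 2^2·399; with 1841 mod 8 = 1, (2/1841) = +1; sign now +1; continue with (399/1841)
flip (399/1841) -> (1841/399): both odd, 399 mod 4 = 3, 1841 mod 4 = 1, so the flip contributes +1; sign now +1
(1841/399): 1841 mod 399 = 245, so (1841/399) = (245/399)
flip (245/399) -> (399/245): both odd, 245 mod 4 = 1, 399 mod 4 = 3, so the flip contributes +1; sign now +1
(399/245): 399 mod 245 = 154, so (399/245) = (154/245)
factor out 2^1: 154 = 2^1·77; with 245 mod 8 = 5, (2/245) = -1; sign now -1; continue with (77/245)
flip (77/245) -> (245/77): both odd, 77 mod 4 = 1, 245 mod 4 = 1, so the flip contributes +1; sign now -1
(245/77): 245 mod 77 = 14, so (245/77) = (14/77)
factor out 2^1: 14 = 2^1·7; with 77 mod 8 = 5, (2/77) = -1; sign now +1; continue with (7/77)
flip (7/77) -> (77/7): both odd, 7 mod 4 = 3, 77 mod 4 = 1, so the flip contributes +1; sign now +1
(77/7): 77 mod 7 = 0, so (77/7) = (0/7)
reached (0/7); gcd(a, n) > 1, so (0/7) = 0 and the symbol is 0

0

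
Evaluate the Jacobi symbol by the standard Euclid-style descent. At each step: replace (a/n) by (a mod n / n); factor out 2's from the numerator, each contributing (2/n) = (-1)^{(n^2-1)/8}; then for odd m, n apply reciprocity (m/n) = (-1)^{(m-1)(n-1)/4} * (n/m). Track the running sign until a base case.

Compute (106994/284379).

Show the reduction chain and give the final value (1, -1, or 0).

factor out 2^1: 106994 = 2^1·53497; with 284379 mod 8 = 3, (2/284379) = -1; sign now -1; continue with (53497/284379)
flip (53497/284379) -> (284379/53497): both odd, 53497 mod 4 = 1, 284379 mod 4 = 3, so the flip contributes +1; sign now -1
(284379/53497): 284379 mod 53497 = 16894, so (284379/53497) = (16894/53497)
factor out 2^1: 16894 = 2^1·8447; with 53497 mod 8 = 1, (2/53497) = +1; sign now -1; continue with (8447/53497)
flip (8447/53497) -> (53497/8447): both odd, 8447 mod 4 = 3, 53497 mod 4 = 1, so the flip contributes +1; sign now -1
(53497/8447): 53497 mod 8447 = 2815, so (53497/8447) = (2815/8447)
flip (2815/8447) -> (8447/2815): both odd, 2815 mod 4 = 3, 8447 mod 4 = 3, so the flip contributes -1; sign now +1
(8447/2815): 8447 mod 2815 = 2, so (8447/2815) = (2/2815)
factor out 2^1: 2 = 2^1·1; with 2815 mod 8 = 7, (2/2815) = +1; sign now +1; continue with (1/2815)
reached (1/2815) = 1, so the symbol is +1

1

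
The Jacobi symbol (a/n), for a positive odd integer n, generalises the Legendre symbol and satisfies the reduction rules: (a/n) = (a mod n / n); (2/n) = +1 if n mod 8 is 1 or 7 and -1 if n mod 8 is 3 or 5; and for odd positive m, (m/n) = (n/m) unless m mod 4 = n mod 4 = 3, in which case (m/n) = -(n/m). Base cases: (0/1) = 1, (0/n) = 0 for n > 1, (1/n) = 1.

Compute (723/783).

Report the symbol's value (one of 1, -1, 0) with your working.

flip (723/783) -> (783/723): both odd, 723 mod 4 = 3, 783 mod 4 = 3, so the flip contributes -1; sign now -1
(783/723): 783 mod 723 = 60, so (783/723) = (60/723)
factor out 2^2: 60 = 2^2·15; with 723 mod 8 = 3, (2/723) = -1; sign now -1; continue with (15/723)
flip (15/723) -> (723/15): both odd, 15 mod 4 = 3, 723 mod 4 = 3, so the flip contributes -1; sign now +1
(723/15): 723 mod 15 = 3, so (723/15) = (3/15)
flip (3/15) -> (15/3): both odd, 3 mod 4 = 3, 15 mod 4 = 3, so the flip contributes -1; sign now -1
(15/3): 15 mod 3 = 0, so (15/3) = (0/3)
reached (0/3); gcd(a, n) > 1, so (0/3) = 0 and the symbol is 0

0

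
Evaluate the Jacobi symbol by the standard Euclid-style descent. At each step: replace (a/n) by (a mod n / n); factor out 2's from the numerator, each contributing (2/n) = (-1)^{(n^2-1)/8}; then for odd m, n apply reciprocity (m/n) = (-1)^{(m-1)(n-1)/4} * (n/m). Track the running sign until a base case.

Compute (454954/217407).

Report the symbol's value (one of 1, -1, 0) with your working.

1

(454954/217407) = (20140/217407)   [reduce mod 217407]
20140 = 2^2·5035; (2/217407) = +1 since 217407 mod 8 = 7, so (20140/217407) = (+1)^2·(5035/217407); sign now +1
reciprocity: (5035/217407) = -1·(217407/5035) since 5035 mod 4 = 3, 217407 mod 4 = 3; sign now -1
(217407/5035) = (902/5035)   [reduce mod 5035]
902 = 2^1·451; (2/5035) = -1 since 5035 mod 8 = 3, so (902/5035) = (-1)^1·(451/5035); sign now +1
reciprocity: (451/5035) = -1·(5035/451) since 451 mod 4 = 3, 5035 mod 4 = 3; sign now -1
(5035/451) = (74/451)   [reduce mod 451]
74 = 2^1·37; (2/451) = -1 since 451 mod 8 = 3, so (74/451) = (-1)^1·(37/451); sign now +1
reciprocity: (37/451) = +1·(451/37) since 37 mod 4 = 1, 451 mod 4 = 3; sign now +1
(451/37) = (7/37)   [reduce mod 37]
reciprocity: (7/37) = +1·(37/7) since 7 mod 4 = 3, 37 mod 4 = 1; sign now +1
(37/7) = (2/7)   [reduce mod 7]
2 = 2^1·1; (2/7) = +1 since 7 mod 8 = 7, so (2/7) = (+1)^1·(1/7); sign now +1
(1/7) = 1; final value = sign = +1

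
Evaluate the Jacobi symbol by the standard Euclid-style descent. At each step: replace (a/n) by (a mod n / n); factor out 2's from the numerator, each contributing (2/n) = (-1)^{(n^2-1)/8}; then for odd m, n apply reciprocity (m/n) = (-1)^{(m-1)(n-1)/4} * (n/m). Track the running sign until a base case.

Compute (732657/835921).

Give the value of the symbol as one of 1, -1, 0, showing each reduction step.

reciprocity: (732657/835921) = +1·(835921/732657) since 732657 mod 4 = 1, 835921 mod 4 = 1; sign now +1
(835921/732657) = (103264/732657)   [reduce mod 732657]
103264 = 2^5·3227; (2/732657) = +1 since 732657 mod 8 = 1, so (103264/732657) = (+1)^5·(3227/732657); sign now +1
reciprocity: (3227/732657) = +1·(732657/3227) since 3227 mod 4 = 3, 732657 mod 4 = 1; sign now +1
(732657/3227) = (128/3227)   [reduce mod 3227]
128 = 2^7·1; (2/3227) = -1 since 3227 mod 8 = 3, so (128/3227) = (-1)^7·(1/3227); sign now -1
(1/3227) = 1; final value = sign = -1

-1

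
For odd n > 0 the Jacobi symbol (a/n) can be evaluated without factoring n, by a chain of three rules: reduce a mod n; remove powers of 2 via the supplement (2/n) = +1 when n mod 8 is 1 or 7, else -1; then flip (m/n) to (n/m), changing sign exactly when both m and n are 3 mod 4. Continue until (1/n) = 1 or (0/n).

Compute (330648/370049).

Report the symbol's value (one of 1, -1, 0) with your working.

330648 = 2^3·41331; (2/370049) = +1 since 370049 mod 8 = 1, so (330648/370049) = (+1)^3·(41331/370049); sign now +1
reciprocity: (41331/370049) = +1·(370049/41331) since 41331 mod 4 = 3, 370049 mod 4 = 1; sign now +1
(370049/41331) = (39401/41331)   [reduce mod 41331]
reciprocity: (39401/41331) = +1·(41331/39401) since 39401 mod 4 = 1, 41331 mod 4 = 3; sign now +1
(41331/39401) = (1930/39401)   [reduce mod 39401]
1930 = 2^1·965; (2/39401) = +1 since 39401 mod 8 = 1, so (1930/39401) = (+1)^1·(965/39401); sign now +1
reciprocity: (965/39401) = +1·(39401/965) since 965 mod 4 = 1, 39401 mod 4 = 1; sign now +1
(39401/965) = (801/965)   [reduce mod 965]
reciprocity: (801/965) = +1·(965/801) since 801 mod 4 = 1, 965 mod 4 = 1; sign now +1
(965/801) = (164/801)   [reduce mod 801]
164 = 2^2·41; (2/801) = +1 since 801 mod 8 = 1, so (164/801) = (+1)^2·(41/801); sign now +1
reciprocity: (41/801) = +1·(801/41) since 41 mod 4 = 1, 801 mod 4 = 1; sign now +1
(801/41) = (22/41)   [reduce mod 41]
22 = 2^1·11; (2/41) = +1 since 41 mod 8 = 1, so (22/41) = (+1)^1·(11/41); sign now +1
reciprocity: (11/41) = +1·(41/11) since 11 mod 4 = 3, 41 mod 4 = 1; sign now +1
(41/11) = (8/11)   [reduce mod 11]
8 = 2^3·1; (2/11) = -1 since 11 mod 8 = 3, so (8/11) = (-1)^3·(1/11); sign now -1
(1/11) = 1; final value = sign = -1

-1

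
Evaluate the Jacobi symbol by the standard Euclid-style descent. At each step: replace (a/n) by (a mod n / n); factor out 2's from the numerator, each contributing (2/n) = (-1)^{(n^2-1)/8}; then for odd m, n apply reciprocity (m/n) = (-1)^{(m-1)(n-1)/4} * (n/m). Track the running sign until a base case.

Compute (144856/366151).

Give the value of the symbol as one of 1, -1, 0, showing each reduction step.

1

factor out 2^3: 144856 = 2^3·18107; with 366151 mod 8 = 7, (2/366151) = +1; sign now +1; continue with (18107/366151)
flip (18107/366151) -> (366151/18107): both odd, 18107 mod 4 = 3, 366151 mod 4 = 3, so the flip contributes -1; sign now -1
(366151/18107): 366151 mod 18107 = 4011, so (366151/18107) = (4011/18107)
flip (4011/18107) -> (18107/4011): both odd, 4011 mod 4 = 3, 18107 mod 4 = 3, so the flip contributes -1; sign now +1
(18107/4011): 18107 mod 4011 = 2063, so (18107/4011) = (2063/4011)
flip (2063/4011) -> (4011/2063): both odd, 2063 mod 4 = 3, 4011 mod 4 = 3, so the flip contributes -1; sign now -1
(4011/2063): 4011 mod 2063 = 1948, so (4011/2063) = (1948/2063)
factor out 2^2: 1948 = 2^2·487; with 2063 mod 8 = 7, (2/2063) = +1; sign now -1; continue with (487/2063)
flip (487/2063) -> (2063/487): both odd, 487 mod 4 = 3, 2063 mod 4 = 3, so the flip contributes -1; sign now +1
(2063/487): 2063 mod 487 = 115, so (2063/487) = (115/487)
flip (115/487) -> (487/115): both odd, 115 mod 4 = 3, 487 mod 4 = 3, so the flip contributes -1; sign now -1
(487/115): 487 mod 115 = 27, so (487/115) = (27/115)
flip (27/115) -> (115/27): both odd, 27 mod 4 = 3, 115 mod 4 = 3, so the flip contributes -1; sign now +1
(115/27): 115 mod 27 = 7, so (115/27) = (7/27)
flip (7/27) -> (27/7): both odd, 7 mod 4 = 3, 27 mod 4 = 3, so the flip contributes -1; sign now -1
(27/7): 27 mod 7 = 6, so (27/7) = (6/7)
factor out 2^1: 6 = 2^1·3; with 7 mod 8 = 7, (2/7) = +1; sign now -1; continue with (3/7)
flip (3/7) -> (7/3): both odd, 3 mod 4 = 3, 7 mod 4 = 3, so the flip contributes -1; sign now +1
(7/3): 7 mod 3 = 1, so (7/3) = (1/3)
reached (1/3) = 1, so the symbol is +1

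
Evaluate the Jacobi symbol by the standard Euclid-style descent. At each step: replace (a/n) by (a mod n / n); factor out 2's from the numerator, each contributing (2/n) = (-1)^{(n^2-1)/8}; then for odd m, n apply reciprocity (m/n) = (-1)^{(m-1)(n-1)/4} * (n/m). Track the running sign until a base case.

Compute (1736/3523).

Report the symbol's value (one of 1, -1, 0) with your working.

-1

1736 = 2^3·217; (2/3523) = -1 since 3523 mod 8 = 3, so (1736/3523) = (-1)^3·(217/3523); sign now -1
reciprocity: (217/3523) = +1·(3523/217) since 217 mod 4 = 1, 3523 mod 4 = 3; sign now -1
(3523/217) = (51/217)   [reduce mod 217]
reciprocity: (51/217) = +1·(217/51) since 51 mod 4 = 3, 217 mod 4 = 1; sign now -1
(217/51) = (13/51)   [reduce mod 51]
reciprocity: (13/51) = +1·(51/13) since 13 mod 4 = 1, 51 mod 4 = 3; sign now -1
(51/13) = (12/13)   [reduce mod 13]
12 = 2^2·3; (2/13) = -1 since 13 mod 8 = 5, so (12/13) = (-1)^2·(3/13); sign now -1
reciprocity: (3/13) = +1·(13/3) since 3 mod 4 = 3, 13 mod 4 = 1; sign now -1
(13/3) = (1/3)   [reduce mod 3]
(1/3) = 1; final value = sign = -1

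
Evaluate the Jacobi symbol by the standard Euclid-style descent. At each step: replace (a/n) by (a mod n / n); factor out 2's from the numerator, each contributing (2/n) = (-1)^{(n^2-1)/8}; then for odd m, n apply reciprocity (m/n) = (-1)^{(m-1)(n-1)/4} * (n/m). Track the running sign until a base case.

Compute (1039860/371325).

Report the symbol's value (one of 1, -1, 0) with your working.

0

(1039860/371325) = (297210/371325)   [reduce mod 371325]
297210 = 2^1·148605; (2/371325) = -1 since 371325 mod 8 = 5, so (297210/371325) = (-1)^1·(148605/371325); sign now -1
reciprocity: (148605/371325) = +1·(371325/148605) since 148605 mod 4 = 1, 371325 mod 4 = 1; sign now -1
(371325/148605) = (74115/148605)   [reduce mod 148605]
reciprocity: (74115/148605) = +1·(148605/74115) since 74115 mod 4 = 3, 148605 mod 4 = 1; sign now -1
(148605/74115) = (375/74115)   [reduce mod 74115]
reciprocity: (375/74115) = -1·(74115/375) since 375 mod 4 = 3, 74115 mod 4 = 3; sign now +1
(74115/375) = (240/375)   [reduce mod 375]
240 = 2^4·15; (2/375) = +1 since 375 mod 8 = 7, so (240/375) = (+1)^4·(15/375); sign now +1
reciprocity: (15/375) = -1·(375/15) since 15 mod 4 = 3, 375 mod 4 = 3; sign now -1
(375/15) = (0/15)   [reduce mod 15]
(0/15) = 0   [gcd(a, n) > 1]; final value = 0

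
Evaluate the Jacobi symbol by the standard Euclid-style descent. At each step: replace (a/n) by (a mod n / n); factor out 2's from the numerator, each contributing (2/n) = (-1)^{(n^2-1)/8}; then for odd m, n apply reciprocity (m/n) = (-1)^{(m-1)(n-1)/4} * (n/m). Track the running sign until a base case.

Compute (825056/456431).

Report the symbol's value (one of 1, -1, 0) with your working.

(825056/456431): 825056 mod 456431 = 368625, so (825056/456431) = (368625/456431)
flip (368625/456431) -> (456431/368625): both odd, 368625 mod 4 = 1, 456431 mod 4 = 3, so the flip contributes +1; sign now +1
(456431/368625): 456431 mod 368625 = 87806, so (456431/368625) = (87806/368625)
factor out 2^1: 87806 = 2^1·43903; with 368625 mod 8 = 1, (2/368625) = +1; sign now +1; continue with (43903/368625)
flip (43903/368625) -> (368625/43903): both odd, 43903 mod 4 = 3, 368625 mod 4 = 1, so the flip contributes +1; sign now +1
(368625/43903): 368625 mod 43903 = 17401, so (368625/43903) = (17401/43903)
flip (17401/43903) -> (43903/17401): both odd, 17401 mod 4 = 1, 43903 mod 4 = 3, so the flip contributes +1; sign now +1
(43903/17401): 43903 mod 17401 = 9101, so (43903/17401) = (9101/17401)
flip (9101/17401) -> (17401/9101): both odd, 9101 mod 4 = 1, 17401 mod 4 = 1, so the flip contributes +1; sign now +1
(17401/9101): 17401 mod 9101 = 8300, so (17401/9101) = (8300/9101)
factor out 2^2: 8300 = 2^2·2075; with 9101 mod 8 = 5, (2/9101) = -1; sign now +1; continue with (2075/9101)
flip (2075/9101) -> (9101/2075): both odd, 2075 mod 4 = 3, 9101 mod 4 = 1, so the flip contributes +1; sign now +1
(9101/2075): 9101 mod 2075 = 801, so (9101/2075) = (801/2075)
flip (801/2075) -> (2075/801): both odd, 801 mod 4 = 1, 2075 mod 4 = 3, so the flip contributes +1; sign now +1
(2075/801): 2075 mod 801 = 473, so (2075/801) = (473/801)
flip (473/801) -> (801/473): both odd, 473 mod 4 = 1, 801 mod 4 = 1, so the flip contributes +1; sign now +1
(801/473): 801 mod 473 = 328, so (801/473) = (328/473)
factor out 2^3: 328 = 2^3·41; with 473 mod 8 = 1, (2/473) = +1; sign now +1; continue with (41/473)
flip (41/473) -> (473/41): both odd, 41 mod 4 = 1, 473 mod 4 = 1, so the flip contributes +1; sign now +1
(473/41): 473 mod 41 = 22, so (473/41) = (22/41)
factor out 2^1: 22 = 2^1·11; with 41 mod 8 = 1, (2/41) = +1; sign now +1; continue with (11/41)
flip (11/41) -> (41/11): both odd, 11 mod 4 = 3, 41 mod 4 = 1, so the flip contributes +1; sign now +1
(41/11): 41 mod 11 = 8, so (41/11) = (8/11)
factor out 2^3: 8 = 2^3·1; with 11 mod 8 = 3, (2/11) = -1; sign now -1; continue with (1/11)
reached (1/11) = 1, so the symbol is -1

-1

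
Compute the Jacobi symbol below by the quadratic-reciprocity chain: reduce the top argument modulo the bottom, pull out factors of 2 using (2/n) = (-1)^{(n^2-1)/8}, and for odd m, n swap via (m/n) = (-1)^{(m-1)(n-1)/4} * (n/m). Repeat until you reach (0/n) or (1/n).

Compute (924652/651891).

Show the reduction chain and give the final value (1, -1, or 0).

-1

(924652/651891): 924652 mod 651891 = 272761, so (924652/651891) = (272761/651891)
flip (272761/651891) -> (651891/272761): both odd, 272761 mod 4 = 1, 651891 mod 4 = 3, so the flip contributes +1; sign now +1
(651891/272761): 651891 mod 272761 = 106369, so (651891/272761) = (106369/272761)
flip (106369/272761) -> (272761/106369): both odd, 106369 mod 4 = 1, 272761 mod 4 = 1, so the flip contributes +1; sign now +1
(272761/106369): 272761 mod 106369 = 60023, so (272761/106369) = (60023/106369)
flip (60023/106369) -> (106369/60023): both odd, 60023 mod 4 = 3, 106369 mod 4 = 1, so the flip contributes +1; sign now +1
(106369/60023): 106369 mod 60023 = 46346, so (106369/60023) = (46346/60023)
factor out 2^1: 46346 = 2^1·23173; with 60023 mod 8 = 7, (2/60023) = +1; sign now +1; continue with (23173/60023)
flip (23173/60023) -> (60023/23173): both odd, 23173 mod 4 = 1, 60023 mod 4 = 3, so the flip contributes +1; sign now +1
(60023/23173): 60023 mod 23173 = 13677, so (60023/23173) = (13677/23173)
flip (13677/23173) -> (23173/13677): both odd, 13677 mod 4 = 1, 23173 mod 4 = 1, so the flip contributes +1; sign now +1
(23173/13677): 23173 mod 13677 = 9496, so (23173/13677) = (9496/13677)
factor out 2^3: 9496 = 2^3·1187; with 13677 mod 8 = 5, (2/13677) = -1; sign now -1; continue with (1187/13677)
flip (1187/13677) -> (13677/1187): both odd, 1187 mod 4 = 3, 13677 mod 4 = 1, so the flip contributes +1; sign now -1
(13677/1187): 13677 mod 1187 = 620, so (13677/1187) = (620/1187)
factor out 2^2: 620 = 2^2·155; with 1187 mod 8 = 3, (2/1187) = -1; sign now -1; continue with (155/1187)
flip (155/1187) -> (1187/155): both odd, 155 mod 4 = 3, 1187 mod 4 = 3, so the flip contributes -1; sign now +1
(1187/155): 1187 mod 155 = 102, so (1187/155) = (102/155)
factor out 2^1: 102 = 2^1·51; with 155 mod 8 = 3, (2/155) = -1; sign now -1; continue with (51/155)
flip (51/155) -> (155/51): both odd, 51 mod 4 = 3, 155 mod 4 = 3, so the flip contributes -1; sign now +1
(155/51): 155 mod 51 = 2, so (155/51) = (2/51)
factor out 2^1: 2 = 2^1·1; with 51 mod 8 = 3, (2/51) = -1; sign now -1; continue with (1/51)
reached (1/51) = 1, so the symbol is -1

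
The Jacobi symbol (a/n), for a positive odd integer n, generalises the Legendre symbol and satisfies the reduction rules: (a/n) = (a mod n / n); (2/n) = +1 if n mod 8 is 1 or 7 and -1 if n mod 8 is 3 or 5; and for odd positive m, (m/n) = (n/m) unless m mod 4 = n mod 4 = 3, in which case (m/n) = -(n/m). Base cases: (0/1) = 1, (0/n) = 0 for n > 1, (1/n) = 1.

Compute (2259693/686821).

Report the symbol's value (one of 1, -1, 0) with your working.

(2259693/686821) = (199230/686821)   [reduce mod 686821]
199230 = 2^1·99615; (2/686821) = -1 since 686821 mod 8 = 5, so (199230/686821) = (-1)^1·(99615/686821); sign now -1
reciprocity: (99615/686821) = +1·(686821/99615) since 99615 mod 4 = 3, 686821 mod 4 = 1; sign now -1
(686821/99615) = (89131/99615)   [reduce mod 99615]
reciprocity: (89131/99615) = -1·(99615/89131) since 89131 mod 4 = 3, 99615 mod 4 = 3; sign now +1
(99615/89131) = (10484/89131)   [reduce mod 89131]
10484 = 2^2·2621; (2/89131) = -1 since 89131 mod 8 = 3, so (10484/89131) = (-1)^2·(2621/89131); sign now +1
reciprocity: (2621/89131) = +1·(89131/2621) since 2621 mod 4 = 1, 89131 mod 4 = 3; sign now +1
(89131/2621) = (17/2621)   [reduce mod 2621]
reciprocity: (17/2621) = +1·(2621/17) since 17 mod 4 = 1, 2621 mod 4 = 1; sign now +1
(2621/17) = (3/17)   [reduce mod 17]
reciprocity: (3/17) = +1·(17/3) since 3 mod 4 = 3, 17 mod 4 = 1; sign now +1
(17/3) = (2/3)   [reduce mod 3]
2 = 2^1·1; (2/3) = -1 since 3 mod 8 = 3, so (2/3) = (-1)^1·(1/3); sign now -1
(1/3) = 1; final value = sign = -1

-1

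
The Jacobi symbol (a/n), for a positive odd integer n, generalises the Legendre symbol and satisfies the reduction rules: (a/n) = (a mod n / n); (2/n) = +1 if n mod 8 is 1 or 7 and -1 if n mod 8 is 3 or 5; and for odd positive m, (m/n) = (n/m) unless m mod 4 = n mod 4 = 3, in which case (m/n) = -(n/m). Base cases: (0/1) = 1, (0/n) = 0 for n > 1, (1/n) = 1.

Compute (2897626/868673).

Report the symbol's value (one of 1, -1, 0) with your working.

(2897626/868673) = (291607/868673)   [reduce mod 868673]
reciprocity: (291607/868673) = +1·(868673/291607) since 291607 mod 4 = 3, 868673 mod 4 = 1; sign now +1
(868673/291607) = (285459/291607)   [reduce mod 291607]
reciprocity: (285459/291607) = -1·(291607/285459) since 285459 mod 4 = 3, 291607 mod 4 = 3; sign now -1
(291607/285459) = (6148/285459)   [reduce mod 285459]
6148 = 2^2·1537; (2/285459) = -1 since 285459 mod 8 = 3, so (6148/285459) = (-1)^2·(1537/285459); sign now -1
reciprocity: (1537/285459) = +1·(285459/1537) since 1537 mod 4 = 1, 285459 mod 4 = 3; sign now -1
(285459/1537) = (1114/1537)   [reduce mod 1537]
1114 = 2^1·557; (2/1537) = +1 since 1537 mod 8 = 1, so (1114/1537) = (+1)^1·(557/1537); sign now -1
reciprocity: (557/1537) = +1·(1537/557) since 557 mod 4 = 1, 1537 mod 4 = 1; sign now -1
(1537/557) = (423/557)   [reduce mod 557]
reciprocity: (423/557) = +1·(557/423) since 423 mod 4 = 3, 557 mod 4 = 1; sign now -1
(557/423) = (134/423)   [reduce mod 423]
134 = 2^1·67; (2/423) = +1 since 423 mod 8 = 7, so (134/423) = (+1)^1·(67/423); sign now -1
reciprocity: (67/423) = -1·(423/67) since 67 mod 4 = 3, 423 mod 4 = 3; sign now +1
(423/67) = (21/67)   [reduce mod 67]
reciprocity: (21/67) = +1·(67/21) since 21 mod 4 = 1, 67 mod 4 = 3; sign now +1
(67/21) = (4/21)   [reduce mod 21]
4 = 2^2·1; (2/21) = -1 since 21 mod 8 = 5, so (4/21) = (-1)^2·(1/21); sign now +1
(1/21) = 1; final value = sign = +1

1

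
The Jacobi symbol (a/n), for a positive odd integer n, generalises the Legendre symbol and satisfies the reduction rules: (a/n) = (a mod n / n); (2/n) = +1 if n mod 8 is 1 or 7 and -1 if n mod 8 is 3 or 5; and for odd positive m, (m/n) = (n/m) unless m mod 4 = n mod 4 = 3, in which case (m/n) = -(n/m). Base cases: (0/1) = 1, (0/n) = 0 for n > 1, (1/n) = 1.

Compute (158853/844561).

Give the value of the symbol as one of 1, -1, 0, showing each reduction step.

1

reciprocity: (158853/844561) = +1·(844561/158853) since 158853 mod 4 = 1, 844561 mod 4 = 1; sign now +1
(844561/158853) = (50296/158853)   [reduce mod 158853]
50296 = 2^3·6287; (2/158853) = -1 since 158853 mod 8 = 5, so (50296/158853) = (-1)^3·(6287/158853); sign now -1
reciprocity: (6287/158853) = +1·(158853/6287) since 6287 mod 4 = 3, 158853 mod 4 = 1; sign now -1
(158853/6287) = (1678/6287)   [reduce mod 6287]
1678 = 2^1·839; (2/6287) = +1 since 6287 mod 8 = 7, so (1678/6287) = (+1)^1·(839/6287); sign now -1
reciprocity: (839/6287) = -1·(6287/839) since 839 mod 4 = 3, 6287 mod 4 = 3; sign now +1
(6287/839) = (414/839)   [reduce mod 839]
414 = 2^1·207; (2/839) = +1 since 839 mod 8 = 7, so (414/839) = (+1)^1·(207/839); sign now +1
reciprocity: (207/839) = -1·(839/207) since 207 mod 4 = 3, 839 mod 4 = 3; sign now -1
(839/207) = (11/207)   [reduce mod 207]
reciprocity: (11/207) = -1·(207/11) since 11 mod 4 = 3, 207 mod 4 = 3; sign now +1
(207/11) = (9/11)   [reduce mod 11]
reciprocity: (9/11) = +1·(11/9) since 9 mod 4 = 1, 11 mod 4 = 3; sign now +1
(11/9) = (2/9)   [reduce mod 9]
2 = 2^1·1; (2/9) = +1 since 9 mod 8 = 1, so (2/9) = (+1)^1·(1/9); sign now +1
(1/9) = 1; final value = sign = +1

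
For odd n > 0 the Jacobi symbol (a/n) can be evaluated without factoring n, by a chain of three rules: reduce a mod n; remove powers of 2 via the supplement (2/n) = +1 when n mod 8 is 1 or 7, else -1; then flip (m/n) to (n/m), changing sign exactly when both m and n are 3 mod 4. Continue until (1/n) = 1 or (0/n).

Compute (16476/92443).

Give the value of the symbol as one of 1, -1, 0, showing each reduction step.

1

16476 = 2^2·4119; (2/92443) = -1 since 92443 mod 8 = 3, so (16476/92443) = (-1)^2·(4119/92443); sign now +1
reciprocity: (4119/92443) = -1·(92443/4119) since 4119 mod 4 = 3, 92443 mod 4 = 3; sign now -1
(92443/4119) = (1825/4119)   [reduce mod 4119]
reciprocity: (1825/4119) = +1·(4119/1825) since 1825 mod 4 = 1, 4119 mod 4 = 3; sign now -1
(4119/1825) = (469/1825)   [reduce mod 1825]
reciprocity: (469/1825) = +1·(1825/469) since 469 mod 4 = 1, 1825 mod 4 = 1; sign now -1
(1825/469) = (418/469)   [reduce mod 469]
418 = 2^1·209; (2/469) = -1 since 469 mod 8 = 5, so (418/469) = (-1)^1·(209/469); sign now +1
reciprocity: (209/469) = +1·(469/209) since 209 mod 4 = 1, 469 mod 4 = 1; sign now +1
(469/209) = (51/209)   [reduce mod 209]
reciprocity: (51/209) = +1·(209/51) since 51 mod 4 = 3, 209 mod 4 = 1; sign now +1
(209/51) = (5/51)   [reduce mod 51]
reciprocity: (5/51) = +1·(51/5) since 5 mod 4 = 1, 51 mod 4 = 3; sign now +1
(51/5) = (1/5)   [reduce mod 5]
(1/5) = 1; final value = sign = +1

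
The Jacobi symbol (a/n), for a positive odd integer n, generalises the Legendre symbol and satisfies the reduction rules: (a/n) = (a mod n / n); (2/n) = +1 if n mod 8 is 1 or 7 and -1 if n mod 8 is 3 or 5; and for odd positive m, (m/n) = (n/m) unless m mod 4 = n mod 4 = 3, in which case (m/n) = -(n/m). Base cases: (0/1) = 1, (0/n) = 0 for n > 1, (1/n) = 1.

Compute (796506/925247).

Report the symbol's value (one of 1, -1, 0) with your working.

1

factor out 2^1: 796506 = 2^1·398253; with 925247 mod 8 = 7, (2/925247) = +1; sign now +1; continue with (398253/925247)
flip (398253/925247) -> (925247/398253): both odd, 398253 mod 4 = 1, 925247 mod 4 = 3, so the flip contributes +1; sign now +1
(925247/398253): 925247 mod 398253 = 128741, so (925247/398253) = (128741/398253)
flip (128741/398253) -> (398253/128741): both odd, 128741 mod 4 = 1, 398253 mod 4 = 1, so the flip contributes +1; sign now +1
(398253/128741): 398253 mod 128741 = 12030, so (398253/128741) = (12030/128741)
factor out 2^1: 12030 = 2^1·6015; with 128741 mod 8 = 5, (2/128741) = -1; sign now -1; continue with (6015/128741)
flip (6015/128741) -> (128741/6015): both odd, 6015 mod 4 = 3, 128741 mod 4 = 1, so the flip contributes +1; sign now -1
(128741/6015): 128741 mod 6015 = 2426, so (128741/6015) = (2426/6015)
factor out 2^1: 2426 = 2^1·1213; with 6015 mod 8 = 7, (2/6015) = +1; sign now -1; continue with (1213/6015)
flip (1213/6015) -> (6015/1213): both odd, 1213 mod 4 = 1, 6015 mod 4 = 3, so the flip contributes +1; sign now -1
(6015/1213): 6015 mod 1213 = 1163, so (6015/1213) = (1163/1213)
flip (1163/1213) -> (1213/1163): both odd, 1163 mod 4 = 3, 1213 mod 4 = 1, so the flip contributes +1; sign now -1
(1213/1163): 1213 mod 1163 = 50, so (1213/1163) = (50/1163)
factor out 2^1: 50 = 2^1·25; with 1163 mod 8 = 3, (2/1163) = -1; sign now +1; continue with (25/1163)
flip (25/1163) -> (1163/25): both odd, 25 mod 4 = 1, 1163 mod 4 = 3, so the flip contributes +1; sign now +1
(1163/25): 1163 mod 25 = 13, so (1163/25) = (13/25)
flip (13/25) -> (25/13): both odd, 13 mod 4 = 1, 25 mod 4 = 1, so the flip contributes +1; sign now +1
(25/13): 25 mod 13 = 12, so (25/13) = (12/13)
factor out 2^2: 12 = 2^2·3; with 13 mod 8 = 5, (2/13) = -1; sign now +1; continue with (3/13)
flip (3/13) -> (13/3): both odd, 3 mod 4 = 3, 13 mod 4 = 1, so the flip contributes +1; sign now +1
(13/3): 13 mod 3 = 1, so (13/3) = (1/3)
reached (1/3) = 1, so the symbol is +1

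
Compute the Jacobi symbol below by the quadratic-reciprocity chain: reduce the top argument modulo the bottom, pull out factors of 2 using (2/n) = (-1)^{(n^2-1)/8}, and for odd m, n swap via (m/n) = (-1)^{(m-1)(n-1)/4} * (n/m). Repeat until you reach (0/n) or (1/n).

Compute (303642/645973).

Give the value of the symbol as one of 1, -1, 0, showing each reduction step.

303642 = 2^1·151821; (2/645973) = -1 since 645973 mod 8 = 5, so (303642/645973) = (-1)^1·(151821/645973); sign now -1
reciprocity: (151821/645973) = +1·(645973/151821) since 151821 mod 4 = 1, 645973 mod 4 = 1; sign now -1
(645973/151821) = (38689/151821)   [reduce mod 151821]
reciprocity: (38689/151821) = +1·(151821/38689) since 38689 mod 4 = 1, 151821 mod 4 = 1; sign now -1
(151821/38689) = (35754/38689)   [reduce mod 38689]
35754 = 2^1·17877; (2/38689) = +1 since 38689 mod 8 = 1, so (35754/38689) = (+1)^1·(17877/38689); sign now -1
reciprocity: (17877/38689) = +1·(38689/17877) since 17877 mod 4 = 1, 38689 mod 4 = 1; sign now -1
(38689/17877) = (2935/17877)   [reduce mod 17877]
reciprocity: (2935/17877) = +1·(17877/2935) since 2935 mod 4 = 3, 17877 mod 4 = 1; sign now -1
(17877/2935) = (267/2935)   [reduce mod 2935]
reciprocity: (267/2935) = -1·(2935/267) since 267 mod 4 = 3, 2935 mod 4 = 3; sign now +1
(2935/267) = (265/267)   [reduce mod 267]
reciprocity: (265/267) = +1·(267/265) since 265 mod 4 = 1, 267 mod 4 = 3; sign now +1
(267/265) = (2/265)   [reduce mod 265]
2 = 2^1·1; (2/265) = +1 since 265 mod 8 = 1, so (2/265) = (+1)^1·(1/265); sign now +1
(1/265) = 1; final value = sign = +1

1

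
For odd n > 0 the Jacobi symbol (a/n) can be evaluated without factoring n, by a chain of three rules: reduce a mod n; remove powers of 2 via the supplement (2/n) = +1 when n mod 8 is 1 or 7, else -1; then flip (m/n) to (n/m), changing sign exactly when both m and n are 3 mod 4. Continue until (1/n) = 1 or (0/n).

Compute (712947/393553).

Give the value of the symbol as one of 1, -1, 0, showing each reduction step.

-1

(712947/393553) = (319394/393553)   [reduce mod 393553]
319394 = 2^1·159697; (2/393553) = +1 since 393553 mod 8 = 1, so (319394/393553) = (+1)^1·(159697/393553); sign now +1
reciprocity: (159697/393553) = +1·(393553/159697) since 159697 mod 4 = 1, 393553 mod 4 = 1; sign now +1
(393553/159697) = (74159/159697)   [reduce mod 159697]
reciprocity: (74159/159697) = +1·(159697/74159) since 74159 mod 4 = 3, 159697 mod 4 = 1; sign now +1
(159697/74159) = (11379/74159)   [reduce mod 74159]
reciprocity: (11379/74159) = -1·(74159/11379) since 11379 mod 4 = 3, 74159 mod 4 = 3; sign now -1
(74159/11379) = (5885/11379)   [reduce mod 11379]
reciprocity: (5885/11379) = +1·(11379/5885) since 5885 mod 4 = 1, 11379 mod 4 = 3; sign now -1
(11379/5885) = (5494/5885)   [reduce mod 5885]
5494 = 2^1·2747; (2/5885) = -1 since 5885 mod 8 = 5, so (5494/5885) = (-1)^1·(2747/5885); sign now +1
reciprocity: (2747/5885) = +1·(5885/2747) since 2747 mod 4 = 3, 5885 mod 4 = 1; sign now +1
(5885/2747) = (391/2747)   [reduce mod 2747]
reciprocity: (391/2747) = -1·(2747/391) since 391 mod 4 = 3, 2747 mod 4 = 3; sign now -1
(2747/391) = (10/391)   [reduce mod 391]
10 = 2^1·5; (2/391) = +1 since 391 mod 8 = 7, so (10/391) = (+1)^1·(5/391); sign now -1
reciprocity: (5/391) = +1·(391/5) since 5 mod 4 = 1, 391 mod 4 = 3; sign now -1
(391/5) = (1/5)   [reduce mod 5]
(1/5) = 1; final value = sign = -1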